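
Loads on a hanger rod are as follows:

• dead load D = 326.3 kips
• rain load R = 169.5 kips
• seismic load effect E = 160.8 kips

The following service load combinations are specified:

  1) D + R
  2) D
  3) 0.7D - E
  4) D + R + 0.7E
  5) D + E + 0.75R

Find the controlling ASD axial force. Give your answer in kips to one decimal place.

1) 1.0(326.3) + 1.0(169.5) = 495.8
2) 1.0(326.3) = 326.3
3) 0.7(326.3) - 1.0(160.8) = 67.6
4) 1.0(326.3) + 1.0(169.5) + 0.7(160.8) = 608.4
5) 1.0(326.3) + 1.0(160.8) + 0.75(169.5) = 614.2
Combination 5 governs: P = 614.2 kips.

614.2 kips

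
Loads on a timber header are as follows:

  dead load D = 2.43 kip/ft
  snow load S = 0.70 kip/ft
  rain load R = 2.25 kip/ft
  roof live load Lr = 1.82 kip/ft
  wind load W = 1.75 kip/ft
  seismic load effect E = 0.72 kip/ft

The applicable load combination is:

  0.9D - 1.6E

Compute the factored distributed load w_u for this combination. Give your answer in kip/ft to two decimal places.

0.9(2.43) - 1.6(0.72) = 2.19 - 1.15 = 1.04
w_u = 1.04 kip/ft.

1.04 kip/ft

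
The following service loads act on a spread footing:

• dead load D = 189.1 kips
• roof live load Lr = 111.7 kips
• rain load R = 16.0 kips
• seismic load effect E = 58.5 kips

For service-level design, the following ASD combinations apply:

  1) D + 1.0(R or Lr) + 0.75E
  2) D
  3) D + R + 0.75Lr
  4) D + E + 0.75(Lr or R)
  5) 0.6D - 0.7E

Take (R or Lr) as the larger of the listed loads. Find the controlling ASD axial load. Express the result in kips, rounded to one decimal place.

344.7 kips

(R or Lr) → Lr = 111.7 kips; (Lr or R) → Lr = 111.7 kips.
1) 1.0(189.1) + 1.0(111.7) + 0.75(58.5) = 189.1 + 111.7 + 43.9 = 344.7
2) 1.0(189.1) = 189.1
3) 1.0(189.1) + 1.0(16.0) + 0.75(111.7) = 189.1 + 16.0 + 83.8 = 288.9
4) 1.0(189.1) + 1.0(58.5) + 0.75(111.7) = 189.1 + 58.5 + 83.8 = 331.4
5) 0.6(189.1) - 0.7(58.5) = 113.5 - 41.0 = 72.5
The controlling combination is 1, giving 344.7 kips.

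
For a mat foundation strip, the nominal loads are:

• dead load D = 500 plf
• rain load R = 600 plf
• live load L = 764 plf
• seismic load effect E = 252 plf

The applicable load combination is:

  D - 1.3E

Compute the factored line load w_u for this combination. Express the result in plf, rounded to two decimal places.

172.40 plf

1.0(500) - 1.3(252) = 500.00 - 327.60 = 172.40
w_u = 172.40 plf.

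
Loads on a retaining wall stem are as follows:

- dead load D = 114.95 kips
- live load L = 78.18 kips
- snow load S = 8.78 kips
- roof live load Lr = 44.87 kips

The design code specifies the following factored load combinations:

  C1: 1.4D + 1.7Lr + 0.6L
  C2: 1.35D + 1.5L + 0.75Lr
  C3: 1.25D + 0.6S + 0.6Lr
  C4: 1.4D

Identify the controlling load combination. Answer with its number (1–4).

C1: 1.4(114.95) + 1.7(44.87) + 0.6(78.18) = 160.93 + 76.28 + 46.91 = 284.12
C2: 1.35(114.95) + 1.5(78.18) + 0.75(44.87) = 306.11
C3: 1.25(114.95) + 0.6(8.78) + 0.6(44.87) = 143.69 + 5.27 + 26.92 = 175.88
C4: 1.4(114.95) = 160.93
The largest value is 306.11 kips from combination 2.

Combination 2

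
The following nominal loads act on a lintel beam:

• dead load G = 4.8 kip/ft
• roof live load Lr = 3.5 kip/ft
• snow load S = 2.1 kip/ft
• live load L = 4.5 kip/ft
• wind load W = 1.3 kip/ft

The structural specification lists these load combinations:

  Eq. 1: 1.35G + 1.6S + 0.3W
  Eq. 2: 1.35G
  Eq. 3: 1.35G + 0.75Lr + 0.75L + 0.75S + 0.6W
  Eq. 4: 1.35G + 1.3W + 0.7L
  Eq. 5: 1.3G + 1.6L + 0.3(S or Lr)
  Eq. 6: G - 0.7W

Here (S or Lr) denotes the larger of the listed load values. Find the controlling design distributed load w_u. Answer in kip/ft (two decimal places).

14.84 kip/ft

(S or Lr) → Lr = 3.5 kip/ft.
Eq. 1: 1.35(4.8) + 1.6(2.1) + 0.3(1.3) = 10.23
Eq. 2: 1.35(4.8) = 6.48
Eq. 3: 1.35(4.8) + 0.75(3.5) + 0.75(4.5) + 0.75(2.1) + 0.6(1.3) = 14.84
Eq. 4: 1.35(4.8) + 1.3(1.3) + 0.7(4.5) = 11.32
Eq. 5: 1.3(4.8) + 1.6(4.5) + 0.3(3.5) = 14.49
Eq. 6: 1.0(4.8) - 0.7(1.3) = 3.89
Combination 3 governs: w_u = 14.84 kip/ft.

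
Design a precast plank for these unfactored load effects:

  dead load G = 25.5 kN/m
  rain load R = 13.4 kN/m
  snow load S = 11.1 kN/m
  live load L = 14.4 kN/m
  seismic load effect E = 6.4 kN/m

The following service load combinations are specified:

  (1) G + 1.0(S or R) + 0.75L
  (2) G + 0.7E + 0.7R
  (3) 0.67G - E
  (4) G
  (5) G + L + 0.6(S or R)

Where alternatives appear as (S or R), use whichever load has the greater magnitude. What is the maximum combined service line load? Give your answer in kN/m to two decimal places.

49.70 kN/m

(S or R) → R = 13.4 kN/m.
(1) 1.0(25.5) + 1.0(13.4) + 0.75(14.4) = 25.50 + 13.40 + 10.80 = 49.70
(2) 1.0(25.5) + 0.7(6.4) + 0.7(13.4) = 25.50 + 4.48 + 9.38 = 39.36
(3) 0.67(25.5) - 1.0(6.4) = 17.09 - 6.40 = 10.69
(4) 1.0(25.5) = 25.50
(5) 1.0(25.5) + 1.0(14.4) + 0.6(13.4) = 25.50 + 14.40 + 8.04 = 47.94
Combination 1 governs: w = 49.70 kN/m.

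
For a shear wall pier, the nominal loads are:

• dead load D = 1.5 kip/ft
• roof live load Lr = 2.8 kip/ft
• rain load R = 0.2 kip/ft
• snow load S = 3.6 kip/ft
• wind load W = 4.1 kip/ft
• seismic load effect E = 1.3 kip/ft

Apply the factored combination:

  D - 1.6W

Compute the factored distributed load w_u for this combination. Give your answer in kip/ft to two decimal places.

1.0(1.5) - 1.6(4.1) = 1.50 - 6.56 = -5.06
w_u = -5.06 kip/ft.

-5.06 kip/ft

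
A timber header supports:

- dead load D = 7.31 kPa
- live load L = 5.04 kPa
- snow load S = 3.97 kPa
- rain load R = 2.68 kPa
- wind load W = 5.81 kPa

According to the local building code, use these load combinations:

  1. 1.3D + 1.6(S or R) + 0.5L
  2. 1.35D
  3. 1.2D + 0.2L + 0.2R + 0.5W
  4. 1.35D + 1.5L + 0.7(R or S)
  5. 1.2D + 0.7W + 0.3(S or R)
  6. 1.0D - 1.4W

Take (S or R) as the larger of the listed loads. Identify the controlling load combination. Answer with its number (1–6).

Combination 4

(S or R) → S = 3.97 kPa; (R or S) → S = 3.97 kPa.
1. 1.3(7.31) + 1.6(3.97) + 0.5(5.04) = 18.38
2. 1.35(7.31) = 9.87
3. 1.2(7.31) + 0.2(5.04) + 0.2(2.68) + 0.5(5.81) = 13.22
4. 1.35(7.31) + 1.5(5.04) + 0.7(3.97) = 9.87 + 7.56 + 2.78 = 20.21
5. 1.2(7.31) + 0.7(5.81) + 0.3(3.97) = 8.77 + 4.07 + 1.19 = 14.03
6. 1.0(7.31) - 1.4(5.81) = 7.31 - 8.13 = -0.82
The largest value is 20.21 kPa from combination 4.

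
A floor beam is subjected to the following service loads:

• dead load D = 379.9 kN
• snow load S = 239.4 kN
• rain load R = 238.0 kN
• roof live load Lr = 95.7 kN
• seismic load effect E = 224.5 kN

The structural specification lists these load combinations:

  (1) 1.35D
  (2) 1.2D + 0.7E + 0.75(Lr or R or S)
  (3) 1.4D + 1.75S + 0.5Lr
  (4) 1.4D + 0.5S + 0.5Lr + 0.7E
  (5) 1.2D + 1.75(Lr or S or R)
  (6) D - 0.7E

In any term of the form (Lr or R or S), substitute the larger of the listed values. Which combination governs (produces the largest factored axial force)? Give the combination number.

(Lr or R or S) → S = 239.4 kN; (Lr or S or R) → S = 239.4 kN.
(1) 1.35(379.9) = 512.9
(2) 1.2(379.9) + 0.7(224.5) + 0.75(239.4) = 792.6
(3) 1.4(379.9) + 1.75(239.4) + 0.5(95.7) = 998.7
(4) 1.4(379.9) + 0.5(239.4) + 0.5(95.7) + 0.7(224.5) = 856.6
(5) 1.2(379.9) + 1.75(239.4) = 874.8
(6) 1.0(379.9) - 0.7(224.5) = 222.8
The largest value is 998.7 kN from combination 3.

Combination 3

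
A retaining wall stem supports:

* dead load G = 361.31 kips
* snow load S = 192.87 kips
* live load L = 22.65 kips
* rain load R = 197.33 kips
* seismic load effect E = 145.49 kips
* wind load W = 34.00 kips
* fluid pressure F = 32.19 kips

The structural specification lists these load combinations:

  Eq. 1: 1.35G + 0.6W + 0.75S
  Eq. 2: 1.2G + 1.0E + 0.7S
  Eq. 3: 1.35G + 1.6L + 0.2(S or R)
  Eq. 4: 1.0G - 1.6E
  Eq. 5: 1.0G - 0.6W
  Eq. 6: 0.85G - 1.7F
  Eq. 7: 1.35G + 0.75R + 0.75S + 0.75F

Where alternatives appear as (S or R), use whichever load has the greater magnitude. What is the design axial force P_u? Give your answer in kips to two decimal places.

(S or R) → R = 197.33 kips.
Eq. 1: 1.35(361.31) + 0.6(34.00) + 0.75(192.87) = 487.77 + 20.40 + 144.65 = 652.82
Eq. 2: 1.2(361.31) + 1.0(145.49) + 0.7(192.87) = 433.57 + 145.49 + 135.01 = 714.07
Eq. 3: 1.35(361.31) + 1.6(22.65) + 0.2(197.33) = 563.47
Eq. 4: 1.0(361.31) - 1.6(145.49) = 361.31 - 232.78 = 128.53
Eq. 5: 1.0(361.31) - 0.6(34.00) = 361.31 - 20.40 = 340.91
Eq. 6: 0.85(361.31) - 1.7(32.19) = 307.11 - 54.72 = 252.39
Eq. 7: 1.35(361.31) + 0.75(197.33) + 0.75(192.87) + 0.75(32.19) = 487.77 + 148.00 + 144.65 + 24.14 = 804.56
Combination 7 governs: P_u = 804.56 kips.

804.56 kips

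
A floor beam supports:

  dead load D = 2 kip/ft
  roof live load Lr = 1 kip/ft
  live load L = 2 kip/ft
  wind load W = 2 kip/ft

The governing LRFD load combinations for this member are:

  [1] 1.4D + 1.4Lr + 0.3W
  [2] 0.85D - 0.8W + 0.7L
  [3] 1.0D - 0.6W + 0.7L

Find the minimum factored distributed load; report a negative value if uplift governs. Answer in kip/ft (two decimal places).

[1] 1.4(2) + 1.4(1) + 0.3(2) = 2.80 + 1.40 + 0.60 = 4.80
[2] 0.85(2) - 0.8(2) + 0.7(2) = 1.70 - 1.60 + 1.40 = 1.50
[3] 1.0(2) - 0.6(2) + 0.7(2) = 2.00 - 1.20 + 1.40 = 2.20
Combination 2 gives the minimum: 1.50 kip/ft.

1.50 kip/ft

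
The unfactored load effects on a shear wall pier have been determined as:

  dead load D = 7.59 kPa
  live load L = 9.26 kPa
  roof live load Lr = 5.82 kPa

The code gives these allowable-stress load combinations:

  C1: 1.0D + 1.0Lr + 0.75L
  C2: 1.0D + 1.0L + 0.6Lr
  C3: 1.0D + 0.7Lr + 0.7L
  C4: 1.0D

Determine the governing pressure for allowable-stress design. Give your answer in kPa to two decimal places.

20.36 kPa

C1: 1.0(7.59) + 1.0(5.82) + 0.75(9.26) = 7.59 + 5.82 + 6.95 = 20.36
C2: 1.0(7.59) + 1.0(9.26) + 0.6(5.82) = 7.59 + 9.26 + 3.49 = 20.34
C3: 1.0(7.59) + 0.7(5.82) + 0.7(9.26) = 18.15
C4: 1.0(7.59) = 7.59
The controlling combination is 1, giving 20.36 kPa.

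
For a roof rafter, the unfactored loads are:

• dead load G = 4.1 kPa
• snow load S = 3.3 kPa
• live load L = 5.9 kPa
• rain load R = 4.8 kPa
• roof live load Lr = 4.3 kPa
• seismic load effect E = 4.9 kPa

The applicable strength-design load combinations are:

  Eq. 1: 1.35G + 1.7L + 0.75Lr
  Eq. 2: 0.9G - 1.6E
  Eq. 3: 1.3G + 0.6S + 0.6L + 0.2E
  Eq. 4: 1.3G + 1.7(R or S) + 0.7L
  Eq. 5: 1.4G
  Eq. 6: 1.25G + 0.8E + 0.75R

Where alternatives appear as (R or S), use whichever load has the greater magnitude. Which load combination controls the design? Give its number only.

(R or S) → R = 4.8 kPa.
Eq. 1: 1.35(4.1) + 1.7(5.9) + 0.75(4.3) = 18.8
Eq. 2: 0.9(4.1) - 1.6(4.9) = -4.2
Eq. 3: 1.3(4.1) + 0.6(3.3) + 0.6(5.9) + 0.2(4.9) = 5.3 + 2.0 + 3.5 + 1.0 = 11.8
Eq. 4: 1.3(4.1) + 1.7(4.8) + 0.7(5.9) = 5.3 + 8.2 + 4.1 = 17.6
Eq. 5: 1.4(4.1) = 5.7
Eq. 6: 1.25(4.1) + 0.8(4.9) + 0.75(4.8) = 5.1 + 3.9 + 3.6 = 12.6
The largest value is 18.8 kPa from combination 1.

Combination 1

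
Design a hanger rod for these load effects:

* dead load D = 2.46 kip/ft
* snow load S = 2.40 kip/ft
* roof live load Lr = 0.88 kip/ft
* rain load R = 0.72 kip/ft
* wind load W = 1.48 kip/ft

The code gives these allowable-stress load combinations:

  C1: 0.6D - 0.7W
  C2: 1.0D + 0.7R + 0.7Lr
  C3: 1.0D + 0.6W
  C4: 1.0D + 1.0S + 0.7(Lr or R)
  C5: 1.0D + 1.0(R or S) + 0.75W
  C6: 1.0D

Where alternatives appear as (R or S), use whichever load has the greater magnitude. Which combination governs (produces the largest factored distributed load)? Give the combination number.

(Lr or R) → Lr = 0.88 kip/ft; (R or S) → S = 2.40 kip/ft.
C1: 0.6(2.46) - 0.7(1.48) = 0.44
C2: 1.0(2.46) + 0.7(0.72) + 0.7(0.88) = 3.58
C3: 1.0(2.46) + 0.6(1.48) = 3.35
C4: 1.0(2.46) + 1.0(2.40) + 0.7(0.88) = 5.48
C5: 1.0(2.46) + 1.0(2.40) + 0.75(1.48) = 5.97
C6: 1.0(2.46) = 2.46
The largest value is 5.97 kip/ft from combination 5.

Combination 5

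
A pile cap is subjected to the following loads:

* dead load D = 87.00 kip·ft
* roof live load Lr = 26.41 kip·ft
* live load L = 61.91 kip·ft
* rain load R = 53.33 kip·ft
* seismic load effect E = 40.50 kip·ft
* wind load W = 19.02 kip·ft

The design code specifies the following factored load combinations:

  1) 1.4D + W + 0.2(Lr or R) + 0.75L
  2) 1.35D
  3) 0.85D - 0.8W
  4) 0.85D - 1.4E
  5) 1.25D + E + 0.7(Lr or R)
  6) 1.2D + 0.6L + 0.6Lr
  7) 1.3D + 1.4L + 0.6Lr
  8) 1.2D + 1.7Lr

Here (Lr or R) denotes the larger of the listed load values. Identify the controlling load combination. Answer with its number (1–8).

Combination 7

(Lr or R) → R = 53.33 kip·ft.
1) 1.4(87.00) + 1.0(19.02) + 0.2(53.33) + 0.75(61.91) = 121.80 + 19.02 + 10.67 + 46.43 = 197.92
2) 1.35(87.00) = 117.45
3) 0.85(87.00) - 0.8(19.02) = 73.95 - 15.22 = 58.73
4) 0.85(87.00) - 1.4(40.50) = 73.95 - 56.70 = 17.25
5) 1.25(87.00) + 1.0(40.50) + 0.7(53.33) = 108.75 + 40.50 + 37.33 = 186.58
6) 1.2(87.00) + 0.6(61.91) + 0.6(26.41) = 157.39
7) 1.3(87.00) + 1.4(61.91) + 0.6(26.41) = 113.10 + 86.67 + 15.85 = 215.62
8) 1.2(87.00) + 1.7(26.41) = 104.40 + 44.90 = 149.30
The largest value is 215.62 kip·ft from combination 7.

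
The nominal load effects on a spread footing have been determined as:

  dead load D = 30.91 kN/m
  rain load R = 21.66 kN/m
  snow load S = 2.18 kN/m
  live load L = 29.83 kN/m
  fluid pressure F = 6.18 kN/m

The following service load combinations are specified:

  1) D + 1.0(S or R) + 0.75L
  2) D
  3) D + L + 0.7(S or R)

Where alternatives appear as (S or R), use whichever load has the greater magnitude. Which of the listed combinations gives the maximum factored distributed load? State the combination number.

(S or R) → R = 21.66 kN/m.
1) 1.0(30.91) + 1.0(21.66) + 0.75(29.83) = 30.91 + 21.66 + 22.37 = 74.94
2) 1.0(30.91) = 30.91
3) 1.0(30.91) + 1.0(29.83) + 0.7(21.66) = 30.91 + 29.83 + 15.16 = 75.90
The largest value is 75.90 kN/m from combination 3.

Combination 3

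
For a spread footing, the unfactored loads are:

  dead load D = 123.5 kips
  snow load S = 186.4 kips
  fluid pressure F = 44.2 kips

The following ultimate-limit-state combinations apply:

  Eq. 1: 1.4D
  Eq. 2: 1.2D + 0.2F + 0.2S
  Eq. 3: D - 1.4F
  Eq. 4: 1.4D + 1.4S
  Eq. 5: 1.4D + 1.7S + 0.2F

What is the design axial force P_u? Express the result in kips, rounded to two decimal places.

Eq. 1: 1.4(123.5) = 172.90
Eq. 2: 1.2(123.5) + 0.2(44.2) + 0.2(186.4) = 148.20 + 8.84 + 37.28 = 194.32
Eq. 3: 1.0(123.5) - 1.4(44.2) = 123.50 - 61.88 = 61.62
Eq. 4: 1.4(123.5) + 1.4(186.4) = 172.90 + 260.96 = 433.86
Eq. 5: 1.4(123.5) + 1.7(186.4) + 0.2(44.2) = 172.90 + 316.88 + 8.84 = 498.62
The controlling combination is 5, giving 498.62 kips.

498.62 kips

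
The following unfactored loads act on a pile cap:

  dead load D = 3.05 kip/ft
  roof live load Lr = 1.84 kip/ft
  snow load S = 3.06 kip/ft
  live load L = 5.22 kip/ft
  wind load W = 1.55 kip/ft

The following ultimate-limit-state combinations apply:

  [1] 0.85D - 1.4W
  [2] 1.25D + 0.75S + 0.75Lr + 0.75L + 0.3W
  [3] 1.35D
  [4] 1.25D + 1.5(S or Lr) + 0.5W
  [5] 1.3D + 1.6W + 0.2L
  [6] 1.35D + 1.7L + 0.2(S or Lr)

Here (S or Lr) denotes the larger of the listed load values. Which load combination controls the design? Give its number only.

Combination 6

(S or Lr) → S = 3.06 kip/ft.
[1] 0.85(3.05) - 1.4(1.55) = 2.59 - 2.17 = 0.42
[2] 1.25(3.05) + 0.75(3.06) + 0.75(1.84) + 0.75(5.22) + 0.3(1.55) = 11.87
[3] 1.35(3.05) = 4.12
[4] 1.25(3.05) + 1.5(3.06) + 0.5(1.55) = 3.81 + 4.59 + 0.78 = 9.18
[5] 1.3(3.05) + 1.6(1.55) + 0.2(5.22) = 3.97 + 2.48 + 1.04 = 7.49
[6] 1.35(3.05) + 1.7(5.22) + 0.2(3.06) = 4.12 + 8.87 + 0.61 = 13.60
The largest value is 13.60 kip/ft from combination 6.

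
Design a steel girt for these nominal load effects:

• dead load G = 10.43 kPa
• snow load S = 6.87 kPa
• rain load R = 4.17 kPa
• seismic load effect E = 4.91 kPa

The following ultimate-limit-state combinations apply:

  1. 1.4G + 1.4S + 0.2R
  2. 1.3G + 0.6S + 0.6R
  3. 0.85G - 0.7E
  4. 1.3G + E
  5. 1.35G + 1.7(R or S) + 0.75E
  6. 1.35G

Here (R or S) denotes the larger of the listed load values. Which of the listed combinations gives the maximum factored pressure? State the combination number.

Combination 5

(R or S) → S = 6.87 kPa.
1. 1.4(10.43) + 1.4(6.87) + 0.2(4.17) = 14.60 + 9.62 + 0.83 = 25.05
2. 1.3(10.43) + 0.6(6.87) + 0.6(4.17) = 13.56 + 4.12 + 2.50 = 20.18
3. 0.85(10.43) - 0.7(4.91) = 8.87 - 3.44 = 5.43
4. 1.3(10.43) + 1.0(4.91) = 13.56 + 4.91 = 18.47
5. 1.35(10.43) + 1.7(6.87) + 0.75(4.91) = 14.08 + 11.68 + 3.68 = 29.44
6. 1.35(10.43) = 14.08
The largest value is 29.44 kPa from combination 5.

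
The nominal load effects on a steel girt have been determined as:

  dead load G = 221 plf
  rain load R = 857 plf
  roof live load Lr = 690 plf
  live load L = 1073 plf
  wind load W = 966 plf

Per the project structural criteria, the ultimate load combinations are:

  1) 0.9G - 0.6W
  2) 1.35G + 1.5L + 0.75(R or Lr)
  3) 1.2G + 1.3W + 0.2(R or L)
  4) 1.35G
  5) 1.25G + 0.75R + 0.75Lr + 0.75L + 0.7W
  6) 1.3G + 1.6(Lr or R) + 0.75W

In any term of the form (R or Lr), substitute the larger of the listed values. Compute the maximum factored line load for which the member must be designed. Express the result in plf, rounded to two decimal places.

2917.45 plf

(R or Lr) → R = 857 plf; (R or L) → L = 1073 plf; (Lr or R) → R = 857 plf.
1) 0.9(221) - 0.6(966) = 198.90 - 579.60 = -380.70
2) 1.35(221) + 1.5(1073) + 0.75(857) = 298.35 + 1609.50 + 642.75 = 2550.60
3) 1.2(221) + 1.3(966) + 0.2(1073) = 265.20 + 1255.80 + 214.60 = 1735.60
4) 1.35(221) = 298.35
5) 1.25(221) + 0.75(857) + 0.75(690) + 0.75(1073) + 0.7(966) = 276.25 + 642.75 + 517.50 + 804.75 + 676.20 = 2917.45
6) 1.3(221) + 1.6(857) + 0.75(966) = 287.30 + 1371.20 + 724.50 = 2383.00
Maximum is from combination 5.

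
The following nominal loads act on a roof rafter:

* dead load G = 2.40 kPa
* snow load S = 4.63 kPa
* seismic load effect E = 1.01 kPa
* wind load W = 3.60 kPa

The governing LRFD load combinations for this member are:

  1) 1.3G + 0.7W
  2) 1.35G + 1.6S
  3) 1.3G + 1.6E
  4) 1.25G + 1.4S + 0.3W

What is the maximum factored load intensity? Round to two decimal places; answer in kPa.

1) 1.3(2.40) + 0.7(3.60) = 3.12 + 2.52 = 5.64
2) 1.35(2.40) + 1.6(4.63) = 3.24 + 7.41 = 10.65
3) 1.3(2.40) + 1.6(1.01) = 3.12 + 1.62 = 4.74
4) 1.25(2.40) + 1.4(4.63) + 0.3(3.60) = 3.00 + 6.48 + 1.08 = 10.56
Combination 2 governs: q_u = 10.65 kPa.

10.65 kPa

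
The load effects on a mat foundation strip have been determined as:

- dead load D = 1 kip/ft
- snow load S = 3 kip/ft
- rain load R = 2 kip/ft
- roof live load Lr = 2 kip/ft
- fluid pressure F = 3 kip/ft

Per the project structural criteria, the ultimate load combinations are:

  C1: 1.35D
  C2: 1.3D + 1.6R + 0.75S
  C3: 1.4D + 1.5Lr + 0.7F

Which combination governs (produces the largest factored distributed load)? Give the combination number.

C1: 1.35(1) = 1.4
C2: 1.3(1) + 1.6(2) + 0.75(3) = 6.8
C3: 1.4(1) + 1.5(2) + 0.7(3) = 6.5
The largest value is 6.8 kip/ft from combination 2.

Combination 2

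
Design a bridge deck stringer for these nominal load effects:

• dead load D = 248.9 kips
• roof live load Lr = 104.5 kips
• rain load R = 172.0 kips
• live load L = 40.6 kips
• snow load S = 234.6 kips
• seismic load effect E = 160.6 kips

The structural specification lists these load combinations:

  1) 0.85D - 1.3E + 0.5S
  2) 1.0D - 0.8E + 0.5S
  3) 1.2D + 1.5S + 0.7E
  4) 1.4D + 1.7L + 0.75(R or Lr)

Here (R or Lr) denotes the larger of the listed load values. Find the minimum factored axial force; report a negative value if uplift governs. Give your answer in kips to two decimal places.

120.09 kips

(R or Lr) → R = 172.0 kips.
1) 0.85(248.9) - 1.3(160.6) + 0.5(234.6) = 211.57 - 208.78 + 117.30 = 120.09
2) 1.0(248.9) - 0.8(160.6) + 0.5(234.6) = 248.90 - 128.48 + 117.30 = 237.72
3) 1.2(248.9) + 1.5(234.6) + 0.7(160.6) = 298.68 + 351.90 + 112.42 = 763.00
4) 1.4(248.9) + 1.7(40.6) + 0.75(172.0) = 348.46 + 69.02 + 129.00 = 546.48
Combination 1 gives the minimum: 120.09 kips.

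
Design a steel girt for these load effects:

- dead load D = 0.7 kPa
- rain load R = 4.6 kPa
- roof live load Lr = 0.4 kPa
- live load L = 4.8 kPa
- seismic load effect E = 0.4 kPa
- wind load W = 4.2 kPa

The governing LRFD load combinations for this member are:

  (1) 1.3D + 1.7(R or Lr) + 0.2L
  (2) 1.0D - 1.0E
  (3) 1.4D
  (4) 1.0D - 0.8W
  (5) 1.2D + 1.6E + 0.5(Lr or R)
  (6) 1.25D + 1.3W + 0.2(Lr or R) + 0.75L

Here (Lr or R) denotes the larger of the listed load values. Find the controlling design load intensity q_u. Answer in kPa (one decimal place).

10.9 kPa

(R or Lr) → R = 4.6 kPa; (Lr or R) → R = 4.6 kPa.
(1) 1.3(0.7) + 1.7(4.6) + 0.2(4.8) = 0.9 + 7.8 + 1.0 = 9.7
(2) 1.0(0.7) - 1.0(0.4) = 0.7 - 0.4 = 0.3
(3) 1.4(0.7) = 1.0
(4) 1.0(0.7) - 0.8(4.2) = 0.7 - 3.4 = -2.7
(5) 1.2(0.7) + 1.6(0.4) + 0.5(4.6) = 3.8
(6) 1.25(0.7) + 1.3(4.2) + 0.2(4.6) + 0.75(4.8) = 0.9 + 5.5 + 0.9 + 3.6 = 10.9
Combination 6 governs: q_u = 10.9 kPa.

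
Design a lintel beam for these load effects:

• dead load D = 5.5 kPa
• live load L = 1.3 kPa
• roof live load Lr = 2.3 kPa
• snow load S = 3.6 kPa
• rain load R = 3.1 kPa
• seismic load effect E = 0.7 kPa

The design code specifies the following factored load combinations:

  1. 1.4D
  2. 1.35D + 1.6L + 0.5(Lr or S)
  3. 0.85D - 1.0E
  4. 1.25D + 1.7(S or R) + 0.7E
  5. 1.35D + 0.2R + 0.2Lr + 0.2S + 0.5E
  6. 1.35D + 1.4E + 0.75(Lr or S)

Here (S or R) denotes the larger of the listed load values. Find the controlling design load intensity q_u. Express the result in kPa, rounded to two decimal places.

(Lr or S) → S = 3.6 kPa; (S or R) → S = 3.6 kPa.
1. 1.4(5.5) = 7.70
2. 1.35(5.5) + 1.6(1.3) + 0.5(3.6) = 7.43 + 2.08 + 1.80 = 11.31
3. 0.85(5.5) - 1.0(0.7) = 4.68 - 0.70 = 3.98
4. 1.25(5.5) + 1.7(3.6) + 0.7(0.7) = 6.88 + 6.12 + 0.49 = 13.49
5. 1.35(5.5) + 0.2(3.1) + 0.2(2.3) + 0.2(3.6) + 0.5(0.7) = 7.43 + 0.62 + 0.46 + 0.72 + 0.35 = 9.58
6. 1.35(5.5) + 1.4(0.7) + 0.75(3.6) = 7.43 + 0.98 + 2.70 = 11.11
Maximum is from combination 4.

13.49 kPa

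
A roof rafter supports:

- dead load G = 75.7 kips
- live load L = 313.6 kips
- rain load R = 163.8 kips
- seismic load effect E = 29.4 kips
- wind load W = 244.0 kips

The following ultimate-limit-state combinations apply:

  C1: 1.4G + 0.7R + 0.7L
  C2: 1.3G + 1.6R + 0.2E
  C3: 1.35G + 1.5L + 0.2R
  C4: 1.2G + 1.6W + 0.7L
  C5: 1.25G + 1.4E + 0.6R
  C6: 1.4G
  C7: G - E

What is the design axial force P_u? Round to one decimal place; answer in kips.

C1: 1.4(75.7) + 0.7(163.8) + 0.7(313.6) = 106.0 + 114.7 + 219.5 = 440.2
C2: 1.3(75.7) + 1.6(163.8) + 0.2(29.4) = 98.4 + 262.1 + 5.9 = 366.4
C3: 1.35(75.7) + 1.5(313.6) + 0.2(163.8) = 102.2 + 470.4 + 32.8 = 605.4
C4: 1.2(75.7) + 1.6(244.0) + 0.7(313.6) = 700.8
C5: 1.25(75.7) + 1.4(29.4) + 0.6(163.8) = 94.6 + 41.2 + 98.3 = 234.1
C6: 1.4(75.7) = 106.0
C7: 1.0(75.7) - 1.0(29.4) = 75.7 - 29.4 = 46.3
Combination 4 governs: P_u = 700.8 kips.

700.8 kips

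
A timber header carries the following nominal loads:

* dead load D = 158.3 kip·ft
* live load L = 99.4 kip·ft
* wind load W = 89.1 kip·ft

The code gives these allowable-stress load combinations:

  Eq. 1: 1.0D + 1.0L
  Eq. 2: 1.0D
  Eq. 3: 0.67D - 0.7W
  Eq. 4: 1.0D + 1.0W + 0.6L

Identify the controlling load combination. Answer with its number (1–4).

Eq. 1: 1.0(158.3) + 1.0(99.4) = 158.3 + 99.4 = 257.7
Eq. 2: 1.0(158.3) = 158.3
Eq. 3: 0.67(158.3) - 0.7(89.1) = 106.1 - 62.4 = 43.7
Eq. 4: 1.0(158.3) + 1.0(89.1) + 0.6(99.4) = 158.3 + 89.1 + 59.6 = 307.0
The largest value is 307.0 kip·ft from combination 4.

Combination 4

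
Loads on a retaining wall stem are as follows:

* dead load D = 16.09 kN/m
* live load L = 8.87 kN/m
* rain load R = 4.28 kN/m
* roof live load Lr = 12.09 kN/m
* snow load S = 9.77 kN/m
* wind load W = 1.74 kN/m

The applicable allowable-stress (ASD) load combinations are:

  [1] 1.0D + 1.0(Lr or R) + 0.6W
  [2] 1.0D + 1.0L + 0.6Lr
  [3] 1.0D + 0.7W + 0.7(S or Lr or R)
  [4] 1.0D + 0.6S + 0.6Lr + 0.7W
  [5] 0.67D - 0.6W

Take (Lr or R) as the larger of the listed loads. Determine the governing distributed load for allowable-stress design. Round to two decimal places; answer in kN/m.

32.21 kN/m

(Lr or R) → Lr = 12.09 kN/m; (S or Lr or R) → Lr = 12.09 kN/m.
[1] 1.0(16.09) + 1.0(12.09) + 0.6(1.74) = 16.09 + 12.09 + 1.04 = 29.22
[2] 1.0(16.09) + 1.0(8.87) + 0.6(12.09) = 16.09 + 8.87 + 7.25 = 32.21
[3] 1.0(16.09) + 0.7(1.74) + 0.7(12.09) = 16.09 + 1.22 + 8.46 = 25.77
[4] 1.0(16.09) + 0.6(9.77) + 0.6(12.09) + 0.7(1.74) = 16.09 + 5.86 + 7.25 + 1.22 = 30.42
[5] 0.67(16.09) - 0.6(1.74) = 10.78 - 1.04 = 9.74
Combination 2 governs: w = 32.21 kN/m.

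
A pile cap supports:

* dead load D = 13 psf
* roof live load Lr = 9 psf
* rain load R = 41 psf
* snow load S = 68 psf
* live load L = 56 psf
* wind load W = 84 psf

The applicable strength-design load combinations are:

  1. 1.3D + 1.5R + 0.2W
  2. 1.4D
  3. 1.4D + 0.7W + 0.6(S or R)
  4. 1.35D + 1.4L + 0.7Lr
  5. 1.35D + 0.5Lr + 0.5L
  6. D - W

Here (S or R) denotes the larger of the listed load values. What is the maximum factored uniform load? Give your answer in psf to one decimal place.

117.8 psf

(S or R) → S = 68 psf.
1. 1.3(13) + 1.5(41) + 0.2(84) = 95.2
2. 1.4(13) = 18.2
3. 1.4(13) + 0.7(84) + 0.6(68) = 117.8
4. 1.35(13) + 1.4(56) + 0.7(9) = 102.3
5. 1.35(13) + 0.5(9) + 0.5(56) = 50.1
6. 1.0(13) - 1.0(84) = -71.0
The controlling combination is 3, giving 117.8 psf.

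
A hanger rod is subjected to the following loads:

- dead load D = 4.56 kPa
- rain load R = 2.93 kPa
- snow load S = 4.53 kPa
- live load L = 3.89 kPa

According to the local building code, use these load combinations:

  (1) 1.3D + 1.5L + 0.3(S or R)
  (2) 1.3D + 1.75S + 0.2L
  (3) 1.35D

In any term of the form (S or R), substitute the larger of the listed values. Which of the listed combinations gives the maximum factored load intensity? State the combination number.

Combination 2

(S or R) → S = 4.53 kPa.
(1) 1.3(4.56) + 1.5(3.89) + 0.3(4.53) = 13.12
(2) 1.3(4.56) + 1.75(4.53) + 0.2(3.89) = 14.63
(3) 1.35(4.56) = 6.16
The largest value is 14.63 kPa from combination 2.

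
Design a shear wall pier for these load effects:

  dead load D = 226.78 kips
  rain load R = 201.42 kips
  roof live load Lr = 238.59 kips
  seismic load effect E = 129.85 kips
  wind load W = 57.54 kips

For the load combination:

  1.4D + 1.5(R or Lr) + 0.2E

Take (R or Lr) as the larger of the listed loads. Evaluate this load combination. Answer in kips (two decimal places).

(R or Lr) → Lr = 238.59 kips.
1.4(226.78) + 1.5(238.59) + 0.2(129.85) = 701.35
P_u = 701.35 kips.

701.35 kips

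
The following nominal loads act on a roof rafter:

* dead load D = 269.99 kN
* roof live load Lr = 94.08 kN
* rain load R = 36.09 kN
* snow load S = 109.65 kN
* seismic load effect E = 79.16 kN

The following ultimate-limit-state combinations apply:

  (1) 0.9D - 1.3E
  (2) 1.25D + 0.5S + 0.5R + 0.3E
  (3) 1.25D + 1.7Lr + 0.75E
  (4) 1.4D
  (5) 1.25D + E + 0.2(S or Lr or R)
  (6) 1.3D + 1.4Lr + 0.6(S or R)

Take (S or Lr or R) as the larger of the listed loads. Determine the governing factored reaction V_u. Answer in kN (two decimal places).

(S or Lr or R) → S = 109.65 kN; (S or R) → S = 109.65 kN.
(1) 0.9(269.99) - 1.3(79.16) = 242.99 - 102.91 = 140.08
(2) 1.25(269.99) + 0.5(109.65) + 0.5(36.09) + 0.3(79.16) = 434.11
(3) 1.25(269.99) + 1.7(94.08) + 0.75(79.16) = 556.79
(4) 1.4(269.99) = 377.99
(5) 1.25(269.99) + 1.0(79.16) + 0.2(109.65) = 337.49 + 79.16 + 21.93 = 438.58
(6) 1.3(269.99) + 1.4(94.08) + 0.6(109.65) = 350.99 + 131.71 + 65.79 = 548.49
Combination 3 governs: V_u = 556.79 kN.

556.79 kN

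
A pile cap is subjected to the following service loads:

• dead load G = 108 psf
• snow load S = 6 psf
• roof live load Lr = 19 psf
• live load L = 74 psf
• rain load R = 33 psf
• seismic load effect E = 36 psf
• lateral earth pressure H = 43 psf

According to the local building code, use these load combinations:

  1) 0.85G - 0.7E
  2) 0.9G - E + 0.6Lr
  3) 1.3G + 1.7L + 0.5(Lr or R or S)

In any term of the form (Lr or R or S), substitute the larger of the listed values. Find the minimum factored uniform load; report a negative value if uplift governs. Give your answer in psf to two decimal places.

66.60 psf

(Lr or R or S) → R = 33 psf.
1) 0.85(108) - 0.7(36) = 91.80 - 25.20 = 66.60
2) 0.9(108) - 1.0(36) + 0.6(19) = 97.20 - 36.00 + 11.40 = 72.60
3) 1.3(108) + 1.7(74) + 0.5(33) = 140.40 + 125.80 + 16.50 = 282.70
Combination 1 gives the minimum: 66.60 psf.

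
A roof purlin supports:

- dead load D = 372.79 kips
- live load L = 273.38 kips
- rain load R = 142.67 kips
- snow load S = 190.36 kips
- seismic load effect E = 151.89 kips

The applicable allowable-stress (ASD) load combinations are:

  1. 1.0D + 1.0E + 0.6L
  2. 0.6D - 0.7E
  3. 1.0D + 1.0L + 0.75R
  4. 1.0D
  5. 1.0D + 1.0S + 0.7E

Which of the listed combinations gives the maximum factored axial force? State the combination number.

1. 1.0(372.79) + 1.0(151.89) + 0.6(273.38) = 688.71
2. 0.6(372.79) - 0.7(151.89) = 117.35
3. 1.0(372.79) + 1.0(273.38) + 0.75(142.67) = 753.17
4. 1.0(372.79) = 372.79
5. 1.0(372.79) + 1.0(190.36) + 0.7(151.89) = 669.47
The largest value is 753.17 kips from combination 3.

Combination 3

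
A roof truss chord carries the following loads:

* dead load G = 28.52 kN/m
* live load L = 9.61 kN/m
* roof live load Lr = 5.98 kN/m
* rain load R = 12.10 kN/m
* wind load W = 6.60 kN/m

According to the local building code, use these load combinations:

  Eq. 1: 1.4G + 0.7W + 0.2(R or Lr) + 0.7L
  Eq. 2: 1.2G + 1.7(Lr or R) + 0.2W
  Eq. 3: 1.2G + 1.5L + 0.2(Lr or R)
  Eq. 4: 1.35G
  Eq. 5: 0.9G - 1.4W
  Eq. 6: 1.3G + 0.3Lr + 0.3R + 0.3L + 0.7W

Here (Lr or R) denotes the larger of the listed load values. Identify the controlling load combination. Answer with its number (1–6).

Combination 2

(R or Lr) → R = 12.10 kN/m; (Lr or R) → R = 12.10 kN/m.
Eq. 1: 1.4(28.52) + 0.7(6.60) + 0.2(12.10) + 0.7(9.61) = 53.70
Eq. 2: 1.2(28.52) + 1.7(12.10) + 0.2(6.60) = 56.11
Eq. 3: 1.2(28.52) + 1.5(9.61) + 0.2(12.10) = 51.06
Eq. 4: 1.35(28.52) = 38.50
Eq. 5: 0.9(28.52) - 1.4(6.60) = 16.43
Eq. 6: 1.3(28.52) + 0.3(5.98) + 0.3(12.10) + 0.3(9.61) + 0.7(6.60) = 50.00
The largest value is 56.11 kN/m from combination 2.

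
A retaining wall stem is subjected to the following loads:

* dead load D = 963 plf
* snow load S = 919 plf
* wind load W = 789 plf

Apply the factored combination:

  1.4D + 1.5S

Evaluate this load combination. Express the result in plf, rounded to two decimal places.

1.4(963) + 1.5(919) = 2726.70
w_u = 2726.70 plf.

2726.70 plf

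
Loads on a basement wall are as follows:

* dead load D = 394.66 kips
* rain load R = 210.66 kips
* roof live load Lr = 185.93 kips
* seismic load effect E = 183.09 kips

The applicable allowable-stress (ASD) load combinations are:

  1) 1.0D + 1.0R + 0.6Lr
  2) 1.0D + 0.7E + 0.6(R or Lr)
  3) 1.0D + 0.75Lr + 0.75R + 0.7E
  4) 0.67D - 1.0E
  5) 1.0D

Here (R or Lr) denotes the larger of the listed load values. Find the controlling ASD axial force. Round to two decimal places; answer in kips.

820.27 kips

(R or Lr) → R = 210.66 kips.
1) 1.0(394.66) + 1.0(210.66) + 0.6(185.93) = 394.66 + 210.66 + 111.56 = 716.88
2) 1.0(394.66) + 0.7(183.09) + 0.6(210.66) = 394.66 + 128.16 + 126.40 = 649.22
3) 1.0(394.66) + 0.75(185.93) + 0.75(210.66) + 0.7(183.09) = 394.66 + 139.45 + 158.00 + 128.16 = 820.27
4) 0.67(394.66) - 1.0(183.09) = 264.42 - 183.09 = 81.33
5) 1.0(394.66) = 394.66
The controlling combination is 3, giving 820.27 kips.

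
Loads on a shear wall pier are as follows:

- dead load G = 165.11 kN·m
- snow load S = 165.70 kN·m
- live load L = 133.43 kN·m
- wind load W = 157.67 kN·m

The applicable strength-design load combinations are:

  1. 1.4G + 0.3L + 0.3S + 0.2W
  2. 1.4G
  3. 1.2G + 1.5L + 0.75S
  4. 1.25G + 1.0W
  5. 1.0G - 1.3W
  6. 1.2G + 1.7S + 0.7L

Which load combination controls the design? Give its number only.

1. 1.4(165.11) + 0.3(133.43) + 0.3(165.70) + 0.2(157.67) = 352.43
2. 1.4(165.11) = 231.15
3. 1.2(165.11) + 1.5(133.43) + 0.75(165.70) = 522.55
4. 1.25(165.11) + 1.0(157.67) = 206.39 + 157.67 = 364.06
5. 1.0(165.11) - 1.3(157.67) = 165.11 - 204.97 = -39.86
6. 1.2(165.11) + 1.7(165.70) + 0.7(133.43) = 198.13 + 281.69 + 93.40 = 573.22
The largest value is 573.22 kN·m from combination 6.

Combination 6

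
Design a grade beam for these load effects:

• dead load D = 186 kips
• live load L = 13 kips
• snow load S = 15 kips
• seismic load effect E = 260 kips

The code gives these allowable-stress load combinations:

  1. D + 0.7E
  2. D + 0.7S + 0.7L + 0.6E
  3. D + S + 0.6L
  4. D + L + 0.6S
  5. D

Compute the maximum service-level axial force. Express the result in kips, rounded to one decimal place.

1. 1.0(186) + 0.7(260) = 186.0 + 182.0 = 368.0
2. 1.0(186) + 0.7(15) + 0.7(13) + 0.6(260) = 186.0 + 10.5 + 9.1 + 156.0 = 361.6
3. 1.0(186) + 1.0(15) + 0.6(13) = 186.0 + 15.0 + 7.8 = 208.8
4. 1.0(186) + 1.0(13) + 0.6(15) = 186.0 + 13.0 + 9.0 = 208.0
5. 1.0(186) = 186.0
The controlling combination is 1, giving 368.0 kips.

368.0 kips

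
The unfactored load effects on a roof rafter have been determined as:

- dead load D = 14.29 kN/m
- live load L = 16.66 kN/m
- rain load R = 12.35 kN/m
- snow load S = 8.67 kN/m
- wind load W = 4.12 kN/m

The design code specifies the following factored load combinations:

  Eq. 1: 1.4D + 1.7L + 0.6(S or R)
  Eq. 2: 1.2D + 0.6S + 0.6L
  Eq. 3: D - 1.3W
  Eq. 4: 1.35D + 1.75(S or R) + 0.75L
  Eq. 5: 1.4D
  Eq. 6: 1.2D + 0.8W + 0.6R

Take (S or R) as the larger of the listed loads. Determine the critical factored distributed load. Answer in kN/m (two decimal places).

(S or R) → R = 12.35 kN/m.
Eq. 1: 1.4(14.29) + 1.7(16.66) + 0.6(12.35) = 20.01 + 28.32 + 7.41 = 55.74
Eq. 2: 1.2(14.29) + 0.6(8.67) + 0.6(16.66) = 17.15 + 5.20 + 10.00 = 32.35
Eq. 3: 1.0(14.29) - 1.3(4.12) = 14.29 - 5.36 = 8.93
Eq. 4: 1.35(14.29) + 1.75(12.35) + 0.75(16.66) = 19.29 + 21.61 + 12.50 = 53.40
Eq. 5: 1.4(14.29) = 20.01
Eq. 6: 1.2(14.29) + 0.8(4.12) + 0.6(12.35) = 27.85
The controlling combination is 1, giving 55.74 kN/m.

55.74 kN/m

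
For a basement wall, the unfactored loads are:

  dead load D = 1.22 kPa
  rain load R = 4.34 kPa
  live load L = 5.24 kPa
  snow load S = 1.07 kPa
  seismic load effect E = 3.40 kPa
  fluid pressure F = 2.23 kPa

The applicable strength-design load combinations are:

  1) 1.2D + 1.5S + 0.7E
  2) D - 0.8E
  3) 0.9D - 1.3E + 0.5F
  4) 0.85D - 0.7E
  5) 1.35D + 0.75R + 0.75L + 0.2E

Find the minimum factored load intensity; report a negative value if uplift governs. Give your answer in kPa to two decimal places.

1) 1.2(1.22) + 1.5(1.07) + 0.7(3.40) = 1.46 + 1.61 + 2.38 = 5.45
2) 1.0(1.22) - 0.8(3.40) = 1.22 - 2.72 = -1.50
3) 0.9(1.22) - 1.3(3.40) + 0.5(2.23) = -2.21
4) 0.85(1.22) - 0.7(3.40) = 1.04 - 2.38 = -1.34
5) 1.35(1.22) + 0.75(4.34) + 0.75(5.24) + 0.2(3.40) = 9.51
Combination 3 gives the minimum: -2.21 kPa.

-2.21 kPa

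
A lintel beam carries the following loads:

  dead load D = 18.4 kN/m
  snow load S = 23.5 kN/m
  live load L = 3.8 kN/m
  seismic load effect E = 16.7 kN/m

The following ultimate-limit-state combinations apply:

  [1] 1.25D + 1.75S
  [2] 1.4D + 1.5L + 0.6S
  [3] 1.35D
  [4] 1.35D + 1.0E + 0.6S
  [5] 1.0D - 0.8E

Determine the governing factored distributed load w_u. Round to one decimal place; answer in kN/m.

64.1 kN/m

[1] 1.25(18.4) + 1.75(23.5) = 23.0 + 41.1 = 64.1
[2] 1.4(18.4) + 1.5(3.8) + 0.6(23.5) = 25.8 + 5.7 + 14.1 = 45.6
[3] 1.35(18.4) = 24.8
[4] 1.35(18.4) + 1.0(16.7) + 0.6(23.5) = 24.8 + 16.7 + 14.1 = 55.6
[5] 1.0(18.4) - 0.8(16.7) = 18.4 - 13.4 = 5.0
Combination 1 governs: w_u = 64.1 kN/m.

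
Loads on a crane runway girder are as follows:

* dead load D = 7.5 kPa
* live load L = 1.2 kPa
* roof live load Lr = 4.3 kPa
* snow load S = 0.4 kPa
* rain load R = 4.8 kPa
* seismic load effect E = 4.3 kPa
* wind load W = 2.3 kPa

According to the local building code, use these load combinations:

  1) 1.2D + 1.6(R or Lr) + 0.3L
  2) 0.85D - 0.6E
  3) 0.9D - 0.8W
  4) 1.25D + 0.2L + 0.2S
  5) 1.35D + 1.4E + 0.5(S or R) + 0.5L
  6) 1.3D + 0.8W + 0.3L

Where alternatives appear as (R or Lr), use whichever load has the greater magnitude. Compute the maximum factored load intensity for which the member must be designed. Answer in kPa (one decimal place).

(R or Lr) → R = 4.8 kPa; (S or R) → R = 4.8 kPa.
1) 1.2(7.5) + 1.6(4.8) + 0.3(1.2) = 17.0
2) 0.85(7.5) - 0.6(4.3) = 6.4 - 2.6 = 3.8
3) 0.9(7.5) - 0.8(2.3) = 4.9
4) 1.25(7.5) + 0.2(1.2) + 0.2(0.4) = 9.4 + 0.2 + 0.1 = 9.7
5) 1.35(7.5) + 1.4(4.3) + 0.5(4.8) + 0.5(1.2) = 10.1 + 6.0 + 2.4 + 0.6 = 19.1
6) 1.3(7.5) + 0.8(2.3) + 0.3(1.2) = 9.8 + 1.8 + 0.4 = 12.0
Combination 5 governs: q_u = 19.1 kPa.

19.1 kPa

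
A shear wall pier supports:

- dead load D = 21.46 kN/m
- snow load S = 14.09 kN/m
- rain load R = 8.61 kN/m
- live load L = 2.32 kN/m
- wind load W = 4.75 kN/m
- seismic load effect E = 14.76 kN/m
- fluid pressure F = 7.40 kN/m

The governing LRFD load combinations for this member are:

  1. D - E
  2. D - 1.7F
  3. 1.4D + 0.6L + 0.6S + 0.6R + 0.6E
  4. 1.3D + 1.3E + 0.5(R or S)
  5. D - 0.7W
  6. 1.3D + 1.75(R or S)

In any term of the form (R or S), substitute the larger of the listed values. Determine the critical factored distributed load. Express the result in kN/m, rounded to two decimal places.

54.13 kN/m

(R or S) → S = 14.09 kN/m.
1. 1.0(21.46) - 1.0(14.76) = 6.70
2. 1.0(21.46) - 1.7(7.40) = 8.88
3. 1.4(21.46) + 0.6(2.32) + 0.6(14.09) + 0.6(8.61) + 0.6(14.76) = 53.91
4. 1.3(21.46) + 1.3(14.76) + 0.5(14.09) = 54.13
5. 1.0(21.46) - 0.7(4.75) = 18.14
6. 1.3(21.46) + 1.75(14.09) = 52.56
The controlling combination is 4, giving 54.13 kN/m.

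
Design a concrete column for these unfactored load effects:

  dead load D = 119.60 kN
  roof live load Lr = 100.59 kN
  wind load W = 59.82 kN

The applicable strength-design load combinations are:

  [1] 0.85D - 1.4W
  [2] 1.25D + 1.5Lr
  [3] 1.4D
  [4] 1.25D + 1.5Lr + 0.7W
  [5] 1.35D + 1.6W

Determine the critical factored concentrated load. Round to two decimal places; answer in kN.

342.26 kN

[1] 0.85(119.60) - 1.4(59.82) = 101.66 - 83.75 = 17.91
[2] 1.25(119.60) + 1.5(100.59) = 149.50 + 150.89 = 300.39
[3] 1.4(119.60) = 167.44
[4] 1.25(119.60) + 1.5(100.59) + 0.7(59.82) = 149.50 + 150.89 + 41.87 = 342.26
[5] 1.35(119.60) + 1.6(59.82) = 161.46 + 95.71 = 257.17
Combination 4 governs: P_u = 342.26 kN.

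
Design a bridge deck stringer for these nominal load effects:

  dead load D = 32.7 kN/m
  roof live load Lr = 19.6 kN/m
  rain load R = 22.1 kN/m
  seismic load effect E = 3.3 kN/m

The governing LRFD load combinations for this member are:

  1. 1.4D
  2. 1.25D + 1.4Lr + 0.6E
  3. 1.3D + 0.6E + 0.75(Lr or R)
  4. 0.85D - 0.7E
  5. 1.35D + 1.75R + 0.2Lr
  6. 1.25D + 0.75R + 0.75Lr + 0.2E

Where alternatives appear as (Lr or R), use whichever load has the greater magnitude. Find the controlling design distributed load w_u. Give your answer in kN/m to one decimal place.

(Lr or R) → R = 22.1 kN/m.
1. 1.4(32.7) = 45.8
2. 1.25(32.7) + 1.4(19.6) + 0.6(3.3) = 40.9 + 27.4 + 2.0 = 70.3
3. 1.3(32.7) + 0.6(3.3) + 0.75(22.1) = 42.5 + 2.0 + 16.6 = 61.1
4. 0.85(32.7) - 0.7(3.3) = 27.8 - 2.3 = 25.5
5. 1.35(32.7) + 1.75(22.1) + 0.2(19.6) = 44.1 + 38.7 + 3.9 = 86.7
6. 1.25(32.7) + 0.75(22.1) + 0.75(19.6) + 0.2(3.3) = 72.8
The controlling combination is 5, giving 86.7 kN/m.

86.7 kN/m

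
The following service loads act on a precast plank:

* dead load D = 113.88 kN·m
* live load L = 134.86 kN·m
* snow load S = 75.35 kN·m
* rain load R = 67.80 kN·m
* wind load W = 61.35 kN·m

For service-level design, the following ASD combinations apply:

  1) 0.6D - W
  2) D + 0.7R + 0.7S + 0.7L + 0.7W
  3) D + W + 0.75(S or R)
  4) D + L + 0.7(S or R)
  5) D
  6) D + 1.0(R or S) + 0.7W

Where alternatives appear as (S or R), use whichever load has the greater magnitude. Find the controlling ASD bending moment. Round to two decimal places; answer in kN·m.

351.43 kN·m

(S or R) → S = 75.35 kN·m; (R or S) → S = 75.35 kN·m.
1) 0.6(113.88) - 1.0(61.35) = 68.33 - 61.35 = 6.98
2) 1.0(113.88) + 0.7(67.80) + 0.7(75.35) + 0.7(134.86) + 0.7(61.35) = 351.43
3) 1.0(113.88) + 1.0(61.35) + 0.75(75.35) = 113.88 + 61.35 + 56.51 = 231.74
4) 1.0(113.88) + 1.0(134.86) + 0.7(75.35) = 113.88 + 134.86 + 52.75 = 301.49
5) 1.0(113.88) = 113.88
6) 1.0(113.88) + 1.0(75.35) + 0.7(61.35) = 113.88 + 75.35 + 42.95 = 232.18
Maximum is from combination 2.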